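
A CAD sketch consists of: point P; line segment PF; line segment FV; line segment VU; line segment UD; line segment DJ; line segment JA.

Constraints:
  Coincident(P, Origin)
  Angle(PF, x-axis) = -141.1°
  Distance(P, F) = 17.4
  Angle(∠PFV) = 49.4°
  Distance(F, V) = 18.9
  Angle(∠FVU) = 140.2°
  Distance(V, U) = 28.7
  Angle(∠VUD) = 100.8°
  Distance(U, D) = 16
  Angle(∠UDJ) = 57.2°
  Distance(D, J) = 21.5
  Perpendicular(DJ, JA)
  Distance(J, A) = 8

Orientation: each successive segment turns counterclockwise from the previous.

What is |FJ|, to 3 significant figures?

26.7

∠VUD = 100.8° gives UD at 108° from the x-axis; with |UD| = 16.0, D = (25.0, 14.8). ∠UDJ = 57.2° gives DJ at -129° from the x-axis; with |DJ| = 21.5, J = (11.6, -1.93). Then |FJ| = |J − F| = 26.7.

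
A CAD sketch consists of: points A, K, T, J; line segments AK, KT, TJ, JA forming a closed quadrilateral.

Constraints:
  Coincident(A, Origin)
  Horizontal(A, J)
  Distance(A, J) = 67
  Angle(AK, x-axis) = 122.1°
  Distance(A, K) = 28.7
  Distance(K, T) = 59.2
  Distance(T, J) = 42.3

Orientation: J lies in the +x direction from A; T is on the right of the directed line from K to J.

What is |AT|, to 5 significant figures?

32.278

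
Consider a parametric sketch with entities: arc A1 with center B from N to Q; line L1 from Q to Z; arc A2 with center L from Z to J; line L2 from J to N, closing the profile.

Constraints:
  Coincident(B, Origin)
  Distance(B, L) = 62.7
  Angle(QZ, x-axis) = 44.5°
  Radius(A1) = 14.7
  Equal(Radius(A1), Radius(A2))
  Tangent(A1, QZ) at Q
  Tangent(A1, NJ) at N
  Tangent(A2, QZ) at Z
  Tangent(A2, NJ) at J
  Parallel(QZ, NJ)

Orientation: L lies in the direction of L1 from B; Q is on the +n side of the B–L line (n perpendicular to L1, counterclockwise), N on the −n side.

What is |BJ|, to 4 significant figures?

64.40

The slot axis is L1's direction at 44.5°, so u = (cos 44.5°, sin 44.5°) = (0.7133, 0.7009) and n = (−sin 44.5°, cos 44.5°) = (-0.7009, 0.7133). B is at the origin and L lies 62.7 along u from B, so L = 62.7·u = (44.72, 43.95). Tangency of A1 to both parallel lines with radius 14.7 puts Q and N at B ± 14.7·n: Q = (-10.30, 10.48), N = (10.30, -10.48). Equal radii place Z and J the same way about L: Z = L + 14.7·n = (34.42, 54.43), J = L − 14.7·n = (55.02, 33.46). Then |BJ| = |J − B| = 64.40.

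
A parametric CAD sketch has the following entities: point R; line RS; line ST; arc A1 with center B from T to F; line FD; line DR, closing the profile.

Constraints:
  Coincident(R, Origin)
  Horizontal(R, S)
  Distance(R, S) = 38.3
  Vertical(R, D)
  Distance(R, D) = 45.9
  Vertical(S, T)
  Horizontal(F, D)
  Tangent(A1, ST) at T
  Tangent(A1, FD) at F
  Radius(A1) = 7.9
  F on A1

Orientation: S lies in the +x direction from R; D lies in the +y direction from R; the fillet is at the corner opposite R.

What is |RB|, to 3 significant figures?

48.7

R and D share the same x with |RD| = 45.9 and D on the +y side, so D = (0.00, 45.9). The virtual corner opposite R is at (38.3, 45.9). A1 meets ST tangentially, so BT is at right angles to ST and tangency of A1 to FD means the radius BF is perpendicular to FD, with radius 7.9, so the center B sits 7.9 in from both sides at B = (30.4, 38.0). Then |RB| = |B − R| = 48.7.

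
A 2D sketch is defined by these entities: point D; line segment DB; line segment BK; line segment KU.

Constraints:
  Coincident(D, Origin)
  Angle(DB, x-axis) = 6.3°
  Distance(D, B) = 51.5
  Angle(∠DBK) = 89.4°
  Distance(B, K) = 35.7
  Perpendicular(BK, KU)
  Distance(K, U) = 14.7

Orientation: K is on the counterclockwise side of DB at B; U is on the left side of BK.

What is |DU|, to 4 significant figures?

50.90

D is at the origin; DB runs at 6.3° with length 51.5, so B = 51.5·(cos 6.3°, sin 6.3°) = (51.19, 5.651). ∠DBK = 89.4°, so BK runs at 6.3° + (180° − 89.4°) = 96.90° from the x-axis; with |BK| = 35.7, K = B + 35.7·(cos 96.90°, sin 96.90°) = (46.90, 41.09). BK is perpendicular to KU; with |KU| = 14.7 on the left of BK, U = K + 14.7·(-0.9928, -0.1201) = (32.31, 39.33). Then |DU| = |U − D| = 50.90.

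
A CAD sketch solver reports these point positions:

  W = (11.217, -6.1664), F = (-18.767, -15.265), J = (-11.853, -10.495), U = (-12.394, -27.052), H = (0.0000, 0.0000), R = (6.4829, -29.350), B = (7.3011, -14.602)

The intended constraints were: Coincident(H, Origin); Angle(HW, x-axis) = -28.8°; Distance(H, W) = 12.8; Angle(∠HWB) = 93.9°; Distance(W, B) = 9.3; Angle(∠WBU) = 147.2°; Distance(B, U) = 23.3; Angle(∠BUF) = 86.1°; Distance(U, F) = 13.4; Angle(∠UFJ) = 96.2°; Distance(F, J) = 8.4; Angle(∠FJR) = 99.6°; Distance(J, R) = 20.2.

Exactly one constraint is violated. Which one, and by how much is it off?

Distance(J, R) = 20.2 — off by 6.10.

H = (0.00, 0.00) ✓; HW at -28.80° ✓; |HW| = 12.80 ✓; ∠HWB = 93.90° ✓; |WB| = 9.300 ✓; ∠WBU = 147.2° ✓; |BU| = 23.30 ✓; ∠BUF = 86.10° ✓; |UF| = 13.40 ✓; ∠UFJ = 96.20° ✓; |FJ| = 8.400 ✓; ∠FJR = 99.60° ✓; |JR| = 26.30 ✗.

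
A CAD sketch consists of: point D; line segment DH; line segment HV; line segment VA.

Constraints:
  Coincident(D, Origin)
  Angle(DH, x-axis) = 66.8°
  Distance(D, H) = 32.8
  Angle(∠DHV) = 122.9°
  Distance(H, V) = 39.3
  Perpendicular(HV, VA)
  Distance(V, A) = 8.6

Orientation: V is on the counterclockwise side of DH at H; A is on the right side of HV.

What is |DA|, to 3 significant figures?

67.6

D is at the origin; DH runs at 66.8° with length 32.8, so H = 32.8·(cos 66.8°, sin 66.8°) = (12.9, 30.1). ∠DHV = 122.9°, so HV runs at 66.8° + (180° − 122.9°) = 124° from the x-axis; with |HV| = 39.3, V = H + 39.3·(cos 124°, sin 124°) = (-9.00, 62.8). The perpendicularity gives VA at right angles to HV; with |VA| = 8.6 on the right of HV, A = V + 8.6·(0.830, 0.558) = (-1.86, 67.6). Then |DA| = |A − D| = 67.6.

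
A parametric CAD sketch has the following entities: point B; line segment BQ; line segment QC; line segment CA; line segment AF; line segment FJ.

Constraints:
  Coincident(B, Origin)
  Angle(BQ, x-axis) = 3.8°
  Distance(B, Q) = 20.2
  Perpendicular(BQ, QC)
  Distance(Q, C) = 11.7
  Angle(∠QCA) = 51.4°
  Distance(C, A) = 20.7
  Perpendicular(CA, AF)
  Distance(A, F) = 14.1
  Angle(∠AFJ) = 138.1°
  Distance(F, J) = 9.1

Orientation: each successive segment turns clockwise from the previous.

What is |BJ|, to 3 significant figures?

25.8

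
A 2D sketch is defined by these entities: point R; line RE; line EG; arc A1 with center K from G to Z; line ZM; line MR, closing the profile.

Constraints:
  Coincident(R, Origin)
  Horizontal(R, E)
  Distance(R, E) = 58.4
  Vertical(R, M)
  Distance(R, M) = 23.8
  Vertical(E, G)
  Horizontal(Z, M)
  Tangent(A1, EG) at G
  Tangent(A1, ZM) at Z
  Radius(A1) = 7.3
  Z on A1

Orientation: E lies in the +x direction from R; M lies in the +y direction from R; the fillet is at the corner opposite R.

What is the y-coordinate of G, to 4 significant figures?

16.50

R is at the origin; R and E share the same y with |RE| = 58.4 and E on the +x side, so E = (58.40, 0.000). R and M share the same x with |RM| = 23.8 and M on the +y side, so M = (0.000, 23.80). The virtual corner opposite R is at (58.40, 23.80). The tangent condition forces KG to be normal to EG and A1 meets ZM tangentially, so KZ is at right angles to ZM, with radius 7.3, so the center K sits 7.3 in from both sides at K = (51.10, 16.50). That places the tangent points at G = (58.40, 16.50) on EG and Z = (51.10, 23.80) on ZM. So G.y = 16.50.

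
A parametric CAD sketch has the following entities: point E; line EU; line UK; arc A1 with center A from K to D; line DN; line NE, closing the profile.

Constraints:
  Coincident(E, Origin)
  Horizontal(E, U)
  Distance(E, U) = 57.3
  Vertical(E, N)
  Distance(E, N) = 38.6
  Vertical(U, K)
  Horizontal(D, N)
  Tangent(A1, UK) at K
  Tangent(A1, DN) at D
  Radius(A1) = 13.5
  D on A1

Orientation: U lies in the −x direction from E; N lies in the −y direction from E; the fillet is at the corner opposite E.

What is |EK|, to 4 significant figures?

62.56

E is at the origin; E and U share the same y with |EU| = 57.3 and U on the −x side, so U = (-57.30, 0.000). E and N share the same x with |EN| = 38.6 and N on the −y side, so N = (0.000, -38.60). The virtual corner opposite E is at (-57.30, -38.60). A1 meets UK tangentially, so AK is at right angles to UK and since A1 is tangent to DN there, AD ⟂ DN, with radius 13.5, so the center A sits 13.5 in from both sides at A = (-43.80, -25.10). That places the tangent points at K = (-57.30, -25.10) on UK and D = (-43.80, -38.60) on DN. Then |EK| = |K − E| = 62.56.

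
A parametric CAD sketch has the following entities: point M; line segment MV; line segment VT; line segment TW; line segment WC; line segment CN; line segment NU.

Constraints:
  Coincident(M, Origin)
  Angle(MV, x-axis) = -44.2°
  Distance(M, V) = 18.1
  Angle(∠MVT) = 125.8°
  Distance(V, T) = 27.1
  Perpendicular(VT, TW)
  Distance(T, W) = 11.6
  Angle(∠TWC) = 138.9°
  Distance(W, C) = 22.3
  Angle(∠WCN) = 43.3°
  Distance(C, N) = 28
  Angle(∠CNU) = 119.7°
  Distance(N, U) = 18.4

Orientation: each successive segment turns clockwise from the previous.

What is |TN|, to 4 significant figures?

15.74

M is at the origin; MV runs at -44.2° with length 18.1, so V = (12.98, -12.62). ∠MVT = 125.8° gives VT at -98.40° from the x-axis; with |VT| = 27.1, T = (9.017, -39.43). VT is perpendicular to TW, so TW runs at 171.6°; with |TW| = 11.6, W = (-2.458, -37.73). ∠TWC = 138.9° gives WC at 130.5° from the x-axis; with |WC| = 22.3, C = (-16.94, -20.78). ∠WCN = 43.3° gives CN at -6.200° from the x-axis; with |CN| = 28.0, N = (10.90, -23.80). Then |TN| = |N − T| = 15.74.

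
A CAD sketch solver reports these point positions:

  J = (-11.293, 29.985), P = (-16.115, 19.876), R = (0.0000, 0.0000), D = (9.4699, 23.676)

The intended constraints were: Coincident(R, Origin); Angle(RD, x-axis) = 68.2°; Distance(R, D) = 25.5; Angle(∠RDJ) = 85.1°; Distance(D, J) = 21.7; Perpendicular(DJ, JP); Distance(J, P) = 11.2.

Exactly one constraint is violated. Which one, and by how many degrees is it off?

Perpendicular(DJ, JP) — off by 8.60°.

R = (0.00, 0.00) ✓; RD at 68.20° ✓; |RD| = 25.50 ✓; ∠RDJ = 85.10° ✓; |DJ| = 21.70 ✓; ∠(DJ, JP) = 81.40° ✗; |JP| = 11.20 ✓.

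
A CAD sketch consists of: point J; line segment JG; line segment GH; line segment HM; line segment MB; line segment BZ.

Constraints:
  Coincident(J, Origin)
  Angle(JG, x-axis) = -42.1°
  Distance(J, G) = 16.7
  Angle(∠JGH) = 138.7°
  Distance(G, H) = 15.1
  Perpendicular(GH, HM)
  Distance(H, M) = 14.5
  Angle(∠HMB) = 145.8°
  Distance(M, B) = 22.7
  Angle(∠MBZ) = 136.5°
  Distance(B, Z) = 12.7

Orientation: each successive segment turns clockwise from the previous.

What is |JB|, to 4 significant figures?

26.77

J is at the origin; JG runs at -42.1° with length 16.7, so G = (12.39, -11.20). ∠JGH = 138.7° gives GH at -83.40° from the x-axis; with |GH| = 15.1, H = (14.13, -26.20). GH is perpendicular to HM, so HM runs at -173.4°; with |HM| = 14.5, M = (-0.2774, -27.86). ∠HMB = 145.8° gives MB at 152.4° from the x-axis; with |MB| = 22.7, B = (-20.39, -17.35). Then |JB| = |B − J| = 26.77.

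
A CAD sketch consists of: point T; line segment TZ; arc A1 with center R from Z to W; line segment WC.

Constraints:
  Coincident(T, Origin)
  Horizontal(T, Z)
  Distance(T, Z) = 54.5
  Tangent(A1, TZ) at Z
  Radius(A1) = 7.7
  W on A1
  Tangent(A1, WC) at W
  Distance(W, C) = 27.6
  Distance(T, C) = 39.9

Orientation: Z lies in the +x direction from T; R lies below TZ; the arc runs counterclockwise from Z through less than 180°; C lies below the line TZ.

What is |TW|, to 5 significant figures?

48.536

T is at the origin; T and Z share the same y with |TZ| = 54.5 and Z on the +x side, so Z = (54.500, 0.0000). Tangency of A1 to TZ means the radius RZ is perpendicular to TZ, so R = Z + (0, -7.7) = (54.500, -7.7000). Since RW ⟂ WC (tangency), |RC| = √(7.7² + 27.6²) = 28.654 regardless of where W sits on A1. So C lies on both circle(T, 39.9) and circle(R, 28.654); the below-TZ intersection is C = (31.386, -24.635). W is the foot of the tangent from C: W = (48.447, -2.9402).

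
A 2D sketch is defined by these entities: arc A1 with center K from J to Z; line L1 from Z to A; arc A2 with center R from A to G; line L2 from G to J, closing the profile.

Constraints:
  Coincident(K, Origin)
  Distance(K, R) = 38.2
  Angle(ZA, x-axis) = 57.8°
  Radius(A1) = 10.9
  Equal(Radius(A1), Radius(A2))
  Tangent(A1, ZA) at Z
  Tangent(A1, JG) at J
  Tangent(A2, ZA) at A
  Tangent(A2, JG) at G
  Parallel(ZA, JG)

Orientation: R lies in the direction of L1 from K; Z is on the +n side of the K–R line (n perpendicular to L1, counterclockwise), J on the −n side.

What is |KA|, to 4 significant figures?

39.72

The slot axis is L1's direction at 57.8°, so u = (cos 57.8°, sin 57.8°) = (0.5329, 0.8462) and n = (−sin 57.8°, cos 57.8°) = (-0.8462, 0.5329). K is at the origin and R lies 38.2 along u from K, so R = 38.2·u = (20.36, 32.32). Tangency of A1 to both parallel lines with radius 10.9 puts Z and J at K ± 10.9·n: Z = (-9.224, 5.808), J = (9.224, -5.808). Equal radii place A and G the same way about R: A = R + 10.9·n = (11.13, 38.13), G = R − 10.9·n = (29.58, 26.52). Then |KA| = |A − K| = 39.72.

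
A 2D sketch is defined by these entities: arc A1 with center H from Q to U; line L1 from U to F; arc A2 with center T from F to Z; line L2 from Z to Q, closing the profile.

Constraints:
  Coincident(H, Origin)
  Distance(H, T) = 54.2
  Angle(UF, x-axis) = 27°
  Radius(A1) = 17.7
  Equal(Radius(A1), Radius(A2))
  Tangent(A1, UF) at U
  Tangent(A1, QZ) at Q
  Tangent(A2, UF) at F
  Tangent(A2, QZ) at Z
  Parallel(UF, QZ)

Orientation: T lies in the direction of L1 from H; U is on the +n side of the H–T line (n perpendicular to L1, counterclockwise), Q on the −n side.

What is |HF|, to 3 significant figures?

57.0

The slot axis is L1's direction at 27.0°, so u = (cos 27.0°, sin 27.0°) = (0.891, 0.454) and n = (−sin 27.0°, cos 27.0°) = (-0.454, 0.891). H is at the origin and T lies 54.2 along u from H, so T = 54.2·u = (48.3, 24.6). Tangency of A1 to both parallel lines with radius 17.7 puts U and Q at H ± 17.7·n: U = (-8.04, 15.8), Q = (8.04, -15.8). Equal radii place F and Z the same way about T: F = T + 17.7·n = (40.3, 40.4), Z = T − 17.7·n = (56.3, 8.84). Then |HF| = |F − H| = 57.0.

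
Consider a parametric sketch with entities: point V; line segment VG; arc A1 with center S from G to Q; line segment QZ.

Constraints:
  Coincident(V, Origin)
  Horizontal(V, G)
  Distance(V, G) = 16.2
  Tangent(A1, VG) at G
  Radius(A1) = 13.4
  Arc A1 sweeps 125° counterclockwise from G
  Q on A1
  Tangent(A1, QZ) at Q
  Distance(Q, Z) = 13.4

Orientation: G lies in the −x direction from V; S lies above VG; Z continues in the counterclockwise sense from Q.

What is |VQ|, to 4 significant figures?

21.72

V is at the origin; V and G share the same y with |VG| = 16.2 and G on the −x side, so G = (-16.20, 0.000). A1 meets VG tangentially, so SG is at right angles to VG, so S = G + (0, 13.4) = (-16.20, 13.40). On A1, G sits at bearing -90° from S; a 125° counterclockwise sweep puts Q at bearing 35°, so Q = S + 13.4·(cos 35°, sin 35°) = (-5.223, 21.09). Then |VQ| = |Q − V| = 21.72.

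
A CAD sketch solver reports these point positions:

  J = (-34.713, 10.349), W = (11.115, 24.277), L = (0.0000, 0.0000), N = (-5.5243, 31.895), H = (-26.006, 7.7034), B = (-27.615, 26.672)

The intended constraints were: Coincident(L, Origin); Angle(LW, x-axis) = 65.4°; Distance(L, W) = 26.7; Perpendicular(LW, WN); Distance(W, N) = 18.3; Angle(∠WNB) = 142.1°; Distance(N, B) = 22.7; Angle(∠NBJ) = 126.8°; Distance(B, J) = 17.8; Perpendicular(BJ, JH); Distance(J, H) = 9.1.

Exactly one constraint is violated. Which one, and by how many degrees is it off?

Perpendicular(BJ, JH) — off by 6.60°.

L = (0.00, 0.00) ✓; LW at 65.40° ✓; |LW| = 26.70 ✓; ∠(LW, WN) = 90.00° ✓; |WN| = 18.30 ✓; ∠WNB = 142.1° ✓; |NB| = 22.70 ✓; ∠NBJ = 126.8° ✓; |BJ| = 17.80 ✓; ∠(BJ, JH) = 96.60° ✗; |JH| = 9.100 ✓.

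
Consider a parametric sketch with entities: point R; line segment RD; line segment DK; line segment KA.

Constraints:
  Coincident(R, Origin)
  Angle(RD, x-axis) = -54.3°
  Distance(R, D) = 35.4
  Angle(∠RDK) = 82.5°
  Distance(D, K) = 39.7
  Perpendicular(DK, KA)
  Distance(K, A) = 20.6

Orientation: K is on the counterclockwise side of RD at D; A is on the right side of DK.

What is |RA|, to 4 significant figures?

65.82

∠RDK = 82.5°, so DK runs at -54.3° + (180° − 82.5°) = 43.20° from the x-axis; with |DK| = 39.7, K = D + 39.7·(cos 43.20°, sin 43.20°) = (49.60, -1.571). The perpendicularity gives KA at right angles to DK; with |KA| = 20.6 on the right of DK, A = K + 20.6·(0.6845, -0.7290) = (63.70, -16.59). Then |RA| = |A − R| = 65.82.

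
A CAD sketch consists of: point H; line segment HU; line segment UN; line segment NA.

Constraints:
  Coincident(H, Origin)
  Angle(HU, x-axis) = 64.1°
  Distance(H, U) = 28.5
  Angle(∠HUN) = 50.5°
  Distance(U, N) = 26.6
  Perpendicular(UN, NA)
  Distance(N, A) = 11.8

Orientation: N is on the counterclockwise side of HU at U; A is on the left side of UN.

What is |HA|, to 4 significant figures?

13.25

H is at the origin; HU runs at 64.1° with length 28.5, so U = 28.5·(cos 64.1°, sin 64.1°) = (12.45, 25.64). ∠HUN = 50.5°, so UN runs at 64.1° + (180° − 50.5°) = 193.6° from the x-axis; with |UN| = 26.6, N = U + 26.6·(cos 193.6°, sin 193.6°) = (-13.41, 19.38). UN ⟂ NA; with |NA| = 11.8 on the left of UN, A = N + 11.8·(0.2351, -0.9720) = (-10.63, 7.913). Then |HA| = |A − H| = 13.25.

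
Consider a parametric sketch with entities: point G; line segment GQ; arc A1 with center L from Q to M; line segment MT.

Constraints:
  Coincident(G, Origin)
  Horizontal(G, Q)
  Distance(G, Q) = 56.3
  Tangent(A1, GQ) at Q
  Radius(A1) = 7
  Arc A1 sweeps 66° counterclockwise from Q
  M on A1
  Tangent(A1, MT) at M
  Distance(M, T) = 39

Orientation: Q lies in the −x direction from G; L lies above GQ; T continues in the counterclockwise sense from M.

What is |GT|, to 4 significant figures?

52.36

On A1, Q sits at bearing -90° from L; a 66° counterclockwise sweep puts M at bearing -24°, so M = L + 7.0·(cos -24°, sin -24°) = (-49.91, 4.153). A1 meets MT tangentially, so LM is at right angles to MT, so MT runs along (−sin -24°, cos -24°); with |MT| = 39.0, T = (-34.04, 39.78). Then |GT| = |T − G| = 52.36.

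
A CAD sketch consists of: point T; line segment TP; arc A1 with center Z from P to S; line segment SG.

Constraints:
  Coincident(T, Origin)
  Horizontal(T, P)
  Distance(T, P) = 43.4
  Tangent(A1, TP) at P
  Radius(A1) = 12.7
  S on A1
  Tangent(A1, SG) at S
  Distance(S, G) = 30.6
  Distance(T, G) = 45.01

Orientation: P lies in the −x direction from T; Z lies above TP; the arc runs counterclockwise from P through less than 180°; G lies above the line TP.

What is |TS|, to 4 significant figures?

32.52

Checks: |ZS| = 12.70 ✓; ∠(ZS, SG) = 90.00° ✓; |SG| = 30.60 ✓; |TG| = 45.01 ✓.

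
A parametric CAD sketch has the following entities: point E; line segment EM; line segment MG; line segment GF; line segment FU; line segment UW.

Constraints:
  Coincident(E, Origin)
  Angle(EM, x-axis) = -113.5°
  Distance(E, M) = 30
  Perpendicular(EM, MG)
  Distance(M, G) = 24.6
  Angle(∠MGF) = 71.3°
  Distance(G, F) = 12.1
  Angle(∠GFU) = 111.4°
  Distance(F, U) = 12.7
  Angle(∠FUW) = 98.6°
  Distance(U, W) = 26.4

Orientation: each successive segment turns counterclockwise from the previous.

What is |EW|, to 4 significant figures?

43.92

E is at the origin; EM runs at -113.5° with length 30.0, so M = (-11.96, -27.51). EM ⟂ MG, so MG runs at -23.50°; with |MG| = 24.6, G = (10.60, -37.32). ∠MGF = 71.3° gives GF at 85.20° from the x-axis; with |GF| = 12.1, F = (11.61, -25.26). ∠GFU = 111.4° gives FU at 153.8° from the x-axis; with |FU| = 12.7, U = (0.2145, -19.66). ∠FUW = 98.6° gives UW at -124.8° from the x-axis; with |UW| = 26.4, W = (-14.85, -41.33). Then |EW| = |W − E| = 43.92.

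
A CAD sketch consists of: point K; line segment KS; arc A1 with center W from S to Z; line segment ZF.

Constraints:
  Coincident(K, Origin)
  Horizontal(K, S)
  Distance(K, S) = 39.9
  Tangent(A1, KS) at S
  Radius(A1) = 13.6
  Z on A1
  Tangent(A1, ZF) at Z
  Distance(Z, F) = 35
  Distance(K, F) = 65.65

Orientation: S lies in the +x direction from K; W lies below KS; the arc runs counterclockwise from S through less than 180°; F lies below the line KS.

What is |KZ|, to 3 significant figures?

33.3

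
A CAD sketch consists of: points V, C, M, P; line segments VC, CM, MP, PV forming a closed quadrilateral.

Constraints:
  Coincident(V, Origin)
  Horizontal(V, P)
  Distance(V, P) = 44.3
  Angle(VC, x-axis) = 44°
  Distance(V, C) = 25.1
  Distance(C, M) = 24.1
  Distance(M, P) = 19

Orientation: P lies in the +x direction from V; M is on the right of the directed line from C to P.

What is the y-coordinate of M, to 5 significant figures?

-5.2982

Checks: |CM| = 24.10 ✓; |MP| = 19.00 ✓.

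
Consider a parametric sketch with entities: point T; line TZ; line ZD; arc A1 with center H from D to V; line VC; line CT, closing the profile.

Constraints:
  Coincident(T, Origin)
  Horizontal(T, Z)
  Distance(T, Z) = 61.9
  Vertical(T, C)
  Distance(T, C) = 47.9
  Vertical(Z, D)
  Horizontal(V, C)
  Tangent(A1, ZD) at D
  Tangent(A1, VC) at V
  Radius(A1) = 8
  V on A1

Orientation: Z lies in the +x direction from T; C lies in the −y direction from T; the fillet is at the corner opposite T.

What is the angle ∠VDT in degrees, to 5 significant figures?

77.805°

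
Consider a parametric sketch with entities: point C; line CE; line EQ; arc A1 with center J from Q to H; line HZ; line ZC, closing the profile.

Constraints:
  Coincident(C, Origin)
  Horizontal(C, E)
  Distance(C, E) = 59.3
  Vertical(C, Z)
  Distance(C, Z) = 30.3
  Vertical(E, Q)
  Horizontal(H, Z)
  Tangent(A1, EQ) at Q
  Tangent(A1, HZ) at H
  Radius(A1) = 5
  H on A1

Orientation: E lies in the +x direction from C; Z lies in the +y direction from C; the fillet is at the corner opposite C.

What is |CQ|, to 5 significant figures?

64.472

The virtual corner opposite C is at (59.300, 30.300). Since A1 is tangent to EQ there, JQ ⟂ EQ and tangency of A1 to HZ means the radius JH is perpendicular to HZ, with radius 5.0, so the center J sits 5.0 in from both sides at J = (54.300, 25.300). That places the tangent points at Q = (59.300, 25.300) on EQ and H = (54.300, 30.300) on HZ. Then |CQ| = |Q − C| = 64.472.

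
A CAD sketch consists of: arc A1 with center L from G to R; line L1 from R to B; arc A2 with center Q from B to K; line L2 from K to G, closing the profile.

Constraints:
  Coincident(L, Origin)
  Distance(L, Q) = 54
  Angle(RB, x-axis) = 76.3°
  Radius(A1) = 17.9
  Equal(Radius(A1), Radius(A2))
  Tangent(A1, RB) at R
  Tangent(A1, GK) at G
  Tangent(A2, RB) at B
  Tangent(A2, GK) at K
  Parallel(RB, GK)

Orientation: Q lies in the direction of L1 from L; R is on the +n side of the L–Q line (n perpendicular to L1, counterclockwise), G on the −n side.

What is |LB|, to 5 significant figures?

56.889

Tangency of A1 to both parallel lines with radius 17.9 puts R and G at L ± 17.9·n: R = (-17.391, 4.2394), G = (17.391, -4.2394). Equal radii place B and K the same way about Q: B = Q + 17.9·n = (-4.6015, 56.703), K = Q − 17.9·n = (30.180, 48.224). Then |LB| = |B − L| = 56.889.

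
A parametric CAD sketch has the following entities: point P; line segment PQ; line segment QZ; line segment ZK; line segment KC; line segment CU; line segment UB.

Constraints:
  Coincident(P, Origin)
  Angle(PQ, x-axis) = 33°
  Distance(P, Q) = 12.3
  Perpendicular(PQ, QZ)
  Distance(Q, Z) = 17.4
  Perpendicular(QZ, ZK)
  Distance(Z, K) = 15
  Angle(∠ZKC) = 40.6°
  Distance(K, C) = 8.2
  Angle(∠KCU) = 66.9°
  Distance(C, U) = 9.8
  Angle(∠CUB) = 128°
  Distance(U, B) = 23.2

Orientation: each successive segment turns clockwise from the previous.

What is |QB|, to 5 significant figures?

44.749

∠KCU = 66.9° gives CU at -39.500° from the x-axis; with |CU| = 9.8, U = (17.089, -14.431). ∠CUB = 128.0° gives UB at -91.500° from the x-axis; with |UB| = 23.2, B = (16.482, -37.623). Then |QB| = |B − Q| = 44.749.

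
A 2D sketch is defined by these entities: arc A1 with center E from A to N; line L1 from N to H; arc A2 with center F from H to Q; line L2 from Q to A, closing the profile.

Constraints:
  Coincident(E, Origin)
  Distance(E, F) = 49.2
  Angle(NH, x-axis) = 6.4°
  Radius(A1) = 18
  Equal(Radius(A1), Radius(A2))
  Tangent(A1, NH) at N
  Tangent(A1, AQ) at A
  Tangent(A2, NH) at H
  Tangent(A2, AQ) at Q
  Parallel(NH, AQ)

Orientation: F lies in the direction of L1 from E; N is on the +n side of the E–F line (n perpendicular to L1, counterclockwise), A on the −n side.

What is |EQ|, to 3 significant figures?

52.4

Tangency of A1 to both parallel lines with radius 18.0 puts N and A at E ± 18.0·n: N = (-2.01, 17.9), A = (2.01, -17.9). Equal radii place H and Q the same way about F: H = F + 18.0·n = (46.9, 23.4), Q = F − 18.0·n = (50.9, -12.4). Then |EQ| = |Q − E| = 52.4.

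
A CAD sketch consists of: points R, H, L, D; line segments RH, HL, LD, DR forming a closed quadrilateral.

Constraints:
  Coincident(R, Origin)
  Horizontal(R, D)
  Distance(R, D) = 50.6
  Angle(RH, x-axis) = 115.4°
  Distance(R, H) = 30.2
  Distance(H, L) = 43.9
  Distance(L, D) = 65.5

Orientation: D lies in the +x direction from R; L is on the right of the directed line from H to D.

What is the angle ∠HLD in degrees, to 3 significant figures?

75.6°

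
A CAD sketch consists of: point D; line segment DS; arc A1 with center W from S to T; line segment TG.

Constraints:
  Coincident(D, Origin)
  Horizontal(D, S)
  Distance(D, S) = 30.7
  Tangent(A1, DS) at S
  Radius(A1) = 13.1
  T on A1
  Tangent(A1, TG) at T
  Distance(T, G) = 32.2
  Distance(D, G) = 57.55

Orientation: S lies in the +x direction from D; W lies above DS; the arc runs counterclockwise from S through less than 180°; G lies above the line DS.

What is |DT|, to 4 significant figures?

46.46

D is at the origin; D and S share the same y with |DS| = 30.7 and S on the +x side, so S = (30.70, 0.000). Tangency of A1 to DS means the radius WS is perpendicular to DS, so W = S + (0, 13.1) = (30.70, 13.10). Since WT ⟂ TG (tangency), |WG| = √(13.1² + 32.2²) = 34.76 regardless of where T sits on A1. So G lies on both circle(D, 57.55) and circle(W, 34.76); the above-DS intersection is G = (31.99, 47.84). T is the foot of the tangent from G: T = (43.01, 17.58).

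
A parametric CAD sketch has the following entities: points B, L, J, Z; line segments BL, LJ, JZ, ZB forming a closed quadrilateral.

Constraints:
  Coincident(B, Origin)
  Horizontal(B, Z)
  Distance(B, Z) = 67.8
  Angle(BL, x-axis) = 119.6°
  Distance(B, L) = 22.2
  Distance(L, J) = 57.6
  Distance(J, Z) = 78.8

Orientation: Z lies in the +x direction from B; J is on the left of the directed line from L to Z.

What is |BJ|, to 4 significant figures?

69.47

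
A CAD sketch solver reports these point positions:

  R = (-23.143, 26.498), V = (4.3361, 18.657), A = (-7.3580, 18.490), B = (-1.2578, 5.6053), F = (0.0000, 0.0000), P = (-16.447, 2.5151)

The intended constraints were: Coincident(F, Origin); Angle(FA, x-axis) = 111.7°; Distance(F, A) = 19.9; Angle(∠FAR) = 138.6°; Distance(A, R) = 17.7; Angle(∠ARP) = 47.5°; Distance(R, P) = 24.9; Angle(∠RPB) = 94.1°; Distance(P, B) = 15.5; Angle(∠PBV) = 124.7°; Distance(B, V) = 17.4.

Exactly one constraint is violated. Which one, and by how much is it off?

Distance(B, V) = 17.4 — off by 3.20.

F = (0.00, 0.00) ✓; FA at 111.7° ✓; |FA| = 19.90 ✓; ∠FAR = 138.6° ✓; |AR| = 17.70 ✓; ∠ARP = 47.50° ✓; |RP| = 24.90 ✓; ∠RPB = 94.10° ✓; |PB| = 15.50 ✓; ∠PBV = 124.7° ✓; |BV| = 14.20 ✗.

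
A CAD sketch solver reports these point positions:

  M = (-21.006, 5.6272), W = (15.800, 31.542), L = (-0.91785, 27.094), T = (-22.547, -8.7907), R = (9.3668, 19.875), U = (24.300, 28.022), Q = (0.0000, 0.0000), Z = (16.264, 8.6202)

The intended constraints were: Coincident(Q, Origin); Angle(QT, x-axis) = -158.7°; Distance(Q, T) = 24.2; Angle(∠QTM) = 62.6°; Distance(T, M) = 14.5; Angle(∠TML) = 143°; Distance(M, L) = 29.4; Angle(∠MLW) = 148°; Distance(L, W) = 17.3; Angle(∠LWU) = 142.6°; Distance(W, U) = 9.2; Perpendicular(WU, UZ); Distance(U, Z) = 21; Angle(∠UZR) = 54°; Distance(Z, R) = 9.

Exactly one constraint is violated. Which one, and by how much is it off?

Distance(Z, R) = 9 — off by 4.20.

Q = (0.00, 0.00) ✓; QT at -158.7° ✓; |QT| = 24.20 ✓; ∠QTM = 62.60° ✓; |TM| = 14.50 ✓; ∠TML = 143.0° ✓; |ML| = 29.40 ✓; ∠MLW = 148.0° ✓; |LW| = 17.30 ✓; ∠LWU = 142.6° ✓; |WU| = 9.200 ✓; ∠(WU, UZ) = 90.00° ✓; |UZ| = 21.00 ✓; ∠UZR = 54.00° ✓; |ZR| = 13.20 ✗.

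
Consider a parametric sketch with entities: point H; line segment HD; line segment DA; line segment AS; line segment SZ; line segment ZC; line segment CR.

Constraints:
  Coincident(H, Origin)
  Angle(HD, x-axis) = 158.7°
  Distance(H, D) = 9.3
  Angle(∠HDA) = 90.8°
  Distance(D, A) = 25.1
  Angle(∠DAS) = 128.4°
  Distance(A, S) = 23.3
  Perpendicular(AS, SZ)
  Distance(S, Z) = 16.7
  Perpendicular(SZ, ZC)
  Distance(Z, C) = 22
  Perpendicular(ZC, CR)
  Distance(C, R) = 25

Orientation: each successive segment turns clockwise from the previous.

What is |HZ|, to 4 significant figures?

32.90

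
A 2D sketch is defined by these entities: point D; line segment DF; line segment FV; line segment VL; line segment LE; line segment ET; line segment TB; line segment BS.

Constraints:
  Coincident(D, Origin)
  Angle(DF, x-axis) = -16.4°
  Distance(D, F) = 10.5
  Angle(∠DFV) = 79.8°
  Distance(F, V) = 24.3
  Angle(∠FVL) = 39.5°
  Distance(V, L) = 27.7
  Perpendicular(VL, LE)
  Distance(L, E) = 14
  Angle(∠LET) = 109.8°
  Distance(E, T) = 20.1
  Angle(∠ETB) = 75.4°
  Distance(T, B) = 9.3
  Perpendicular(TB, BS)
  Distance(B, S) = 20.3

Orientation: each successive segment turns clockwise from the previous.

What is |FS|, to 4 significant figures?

11.03

D is at the origin; DF runs at -16.4° with length 10.5, so F = (10.07, -2.965). ∠DFV = 79.8° gives FV at -116.6° from the x-axis; with |FV| = 24.3, V = (-0.8077, -24.69). ∠FVL = 39.5° gives VL at 102.9° from the x-axis; with |VL| = 27.7, L = (-6.992, 2.308). The perpendicularity gives LE at right angles to VL, so LE runs at 12.90°; with |LE| = 14.0, E = (6.655, 5.434). ∠LET = 109.8° gives ET at -57.30° from the x-axis; with |ET| = 20.1, T = (17.51, -11.48). ∠ETB = 75.4° gives TB at -161.9° from the x-axis; with |TB| = 9.3, B = (8.674, -14.37). TB ⟂ BS, so BS runs at 108.1°; with |BS| = 20.3, S = (2.367, 4.926). Then |FS| = |S − F| = 11.03.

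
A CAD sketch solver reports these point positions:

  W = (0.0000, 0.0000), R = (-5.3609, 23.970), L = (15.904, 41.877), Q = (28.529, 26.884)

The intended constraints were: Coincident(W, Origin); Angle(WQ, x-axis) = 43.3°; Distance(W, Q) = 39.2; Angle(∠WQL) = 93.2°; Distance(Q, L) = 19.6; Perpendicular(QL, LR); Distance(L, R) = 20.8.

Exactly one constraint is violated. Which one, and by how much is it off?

Distance(L, R) = 20.8 — off by 7.00.

W = (0.00, 0.00) ✓; WQ at 43.30° ✓; |WQ| = 39.20 ✓; ∠WQL = 93.20° ✓; |QL| = 19.60 ✓; ∠(QL, LR) = 90.00° ✓; |LR| = 27.80 ✗.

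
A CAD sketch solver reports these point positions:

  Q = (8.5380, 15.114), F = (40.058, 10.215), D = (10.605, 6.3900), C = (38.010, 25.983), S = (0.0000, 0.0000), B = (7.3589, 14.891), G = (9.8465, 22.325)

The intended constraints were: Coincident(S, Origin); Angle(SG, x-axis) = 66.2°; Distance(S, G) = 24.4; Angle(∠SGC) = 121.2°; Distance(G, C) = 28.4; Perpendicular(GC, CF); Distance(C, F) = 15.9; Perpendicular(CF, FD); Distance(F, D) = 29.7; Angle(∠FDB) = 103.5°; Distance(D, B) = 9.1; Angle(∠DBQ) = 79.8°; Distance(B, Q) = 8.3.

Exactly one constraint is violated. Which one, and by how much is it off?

Distance(B, Q) = 8.3 — off by 7.10.

S = (0.00, 0.00) ✓; SG at 66.20° ✓; |SG| = 24.40 ✓; ∠SGC = 121.2° ✓; |GC| = 28.40 ✓; ∠(GC, CF) = 90.00° ✓; |CF| = 15.90 ✓; ∠(CF, FD) = 90.00° ✓; |FD| = 29.70 ✓; ∠FDB = 103.5° ✓; |DB| = 9.100 ✓; ∠DBQ = 79.81° ✓; |BQ| = 1.200 ✗.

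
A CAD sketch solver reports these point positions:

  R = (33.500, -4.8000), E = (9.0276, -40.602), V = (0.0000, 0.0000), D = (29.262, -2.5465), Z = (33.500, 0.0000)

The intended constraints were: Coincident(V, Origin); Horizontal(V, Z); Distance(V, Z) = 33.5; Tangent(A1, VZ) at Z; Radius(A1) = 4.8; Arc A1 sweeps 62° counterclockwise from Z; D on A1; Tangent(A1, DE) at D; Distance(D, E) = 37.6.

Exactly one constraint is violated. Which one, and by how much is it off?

Distance(D, E) = 37.6 — off by 5.50.

V = (0.00, 0.00) ✓; V.y = 0.00, Z.y = 0.00 ✓; |VZ| = 33.50 ✓; ∠(RZ, ZV) = 90.00° ✓; |RZ| = 4.800 ✓; bearing(R→D) − bearing(R→Z) = 62.00° ✓; |RD| = 4.800 ✓; ∠(RD, DE) = 90.00° ✓; |DE| = 43.10 ✗.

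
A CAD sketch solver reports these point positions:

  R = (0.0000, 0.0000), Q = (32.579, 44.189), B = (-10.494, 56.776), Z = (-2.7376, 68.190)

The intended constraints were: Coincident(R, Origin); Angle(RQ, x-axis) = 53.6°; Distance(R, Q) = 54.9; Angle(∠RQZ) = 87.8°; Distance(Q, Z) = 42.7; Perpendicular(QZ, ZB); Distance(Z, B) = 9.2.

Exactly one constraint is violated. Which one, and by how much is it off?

Distance(Z, B) = 9.2 — off by 4.60.

R = (0.00, 0.00) ✓; RQ at 53.60° ✓; |RQ| = 54.90 ✓; ∠RQZ = 87.80° ✓; |QZ| = 42.70 ✓; ∠(QZ, ZB) = 90.00° ✓; |ZB| = 13.80 ✗.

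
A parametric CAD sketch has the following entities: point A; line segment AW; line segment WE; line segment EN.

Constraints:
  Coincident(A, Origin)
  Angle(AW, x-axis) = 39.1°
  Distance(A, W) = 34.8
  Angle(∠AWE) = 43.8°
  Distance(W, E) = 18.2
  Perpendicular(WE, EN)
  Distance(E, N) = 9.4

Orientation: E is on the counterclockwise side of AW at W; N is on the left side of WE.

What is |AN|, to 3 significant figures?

16.2

A is at the origin; AW runs at 39.1° with length 34.8, so W = 34.8·(cos 39.1°, sin 39.1°) = (27.0, 21.9). ∠AWE = 43.8°, so WE runs at 39.1° + (180° − 43.8°) = 175° from the x-axis; with |WE| = 18.2, E = W + 18.2·(cos 175°, sin 175°) = (8.87, 23.4). WE ⟂ EN; with |EN| = 9.4 on the left of WE, N = E + 9.4·(-0.0819, -0.997) = (8.10, 14.1). Then |AN| = |N − A| = 16.2.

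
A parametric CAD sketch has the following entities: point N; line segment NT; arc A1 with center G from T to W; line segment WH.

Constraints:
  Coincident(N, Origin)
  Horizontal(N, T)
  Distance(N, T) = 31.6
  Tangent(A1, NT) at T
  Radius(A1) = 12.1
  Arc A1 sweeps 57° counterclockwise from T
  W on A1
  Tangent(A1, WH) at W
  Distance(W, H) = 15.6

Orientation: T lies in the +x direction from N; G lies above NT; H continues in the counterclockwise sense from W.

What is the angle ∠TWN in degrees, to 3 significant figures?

21.0°

N is at the origin; N and T share the same y with |NT| = 31.6 and T on the +x side, so T = (31.6, 0.00). Tangency of A1 to NT means the radius GT is perpendicular to NT, so G = T + (0, 12.1) = (31.6, 12.1). On A1, T sits at bearing -90° from G; a 57° counterclockwise sweep puts W at bearing -33°, so W = G + 12.1·(cos -33°, sin -33°) = (41.7, 5.51). Then cos ∠TWN = WT·WN / (|WT||WN|), giving 21.0°.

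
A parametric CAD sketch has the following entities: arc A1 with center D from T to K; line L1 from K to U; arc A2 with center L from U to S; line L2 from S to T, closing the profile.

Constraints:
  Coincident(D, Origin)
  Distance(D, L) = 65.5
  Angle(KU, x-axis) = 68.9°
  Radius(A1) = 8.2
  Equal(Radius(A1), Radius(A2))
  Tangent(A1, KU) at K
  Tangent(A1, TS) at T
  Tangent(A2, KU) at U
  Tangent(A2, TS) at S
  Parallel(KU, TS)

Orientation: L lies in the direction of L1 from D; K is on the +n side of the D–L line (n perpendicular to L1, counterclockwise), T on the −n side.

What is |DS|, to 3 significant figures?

66.0

The slot axis is L1's direction at 68.9°, so u = (cos 68.9°, sin 68.9°) = (0.360, 0.933) and n = (−sin 68.9°, cos 68.9°) = (-0.933, 0.360). D is at the origin and L lies 65.5 along u from D, so L = 65.5·u = (23.6, 61.1). Tangency of A1 to both parallel lines with radius 8.2 puts K and T at D ± 8.2·n: K = (-7.65, 2.95), T = (7.65, -2.95). Equal radii place U and S the same way about L: U = L + 8.2·n = (15.9, 64.1), S = L − 8.2·n = (31.2, 58.2). Then |DS| = |S − D| = 66.0.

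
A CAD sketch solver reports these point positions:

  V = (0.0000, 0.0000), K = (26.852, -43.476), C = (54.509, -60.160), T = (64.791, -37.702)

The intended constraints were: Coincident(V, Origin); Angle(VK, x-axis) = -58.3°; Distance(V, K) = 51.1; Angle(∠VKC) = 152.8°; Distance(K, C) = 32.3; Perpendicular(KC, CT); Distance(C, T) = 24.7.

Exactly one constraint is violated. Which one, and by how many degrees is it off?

Perpendicular(KC, CT) — off by 6.50°.

V = (0.00, 0.00) ✓; VK at -58.30° ✓; |VK| = 51.10 ✓; ∠VKC = 152.8° ✓; |KC| = 32.30 ✓; ∠(KC, CT) = 96.50° ✗; |CT| = 24.70 ✓.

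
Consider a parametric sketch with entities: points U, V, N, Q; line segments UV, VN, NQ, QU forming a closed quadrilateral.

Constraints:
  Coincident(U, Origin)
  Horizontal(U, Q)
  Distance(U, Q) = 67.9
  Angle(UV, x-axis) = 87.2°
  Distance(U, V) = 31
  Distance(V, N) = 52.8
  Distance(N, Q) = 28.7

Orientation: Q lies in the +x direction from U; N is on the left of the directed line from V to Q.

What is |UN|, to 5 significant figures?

59.539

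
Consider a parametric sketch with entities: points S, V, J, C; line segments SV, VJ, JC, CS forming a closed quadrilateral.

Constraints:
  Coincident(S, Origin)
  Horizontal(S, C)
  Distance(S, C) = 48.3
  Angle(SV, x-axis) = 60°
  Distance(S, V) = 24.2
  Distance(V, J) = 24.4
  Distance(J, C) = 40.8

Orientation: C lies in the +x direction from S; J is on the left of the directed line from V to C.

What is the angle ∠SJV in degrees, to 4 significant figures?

9.729°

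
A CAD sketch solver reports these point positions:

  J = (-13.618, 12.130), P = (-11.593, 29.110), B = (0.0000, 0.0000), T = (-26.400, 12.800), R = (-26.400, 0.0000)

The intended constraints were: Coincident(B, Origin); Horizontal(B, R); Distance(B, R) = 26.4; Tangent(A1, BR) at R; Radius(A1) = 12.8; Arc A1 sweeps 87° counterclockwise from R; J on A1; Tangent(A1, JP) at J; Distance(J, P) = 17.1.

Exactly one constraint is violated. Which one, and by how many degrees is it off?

Tangent(A1, JP) at J — off by 3.80°.

B = (0.00, 0.00) ✓; B.y = 0.00, R.y = 0.00 ✓; |BR| = 26.40 ✓; ∠(TR, RB) = 90.00° ✓; |TR| = 12.80 ✓; bearing(T→J) − bearing(T→R) = 87.00° ✓; |TJ| = 12.80 ✓; ∠(TJ, JP) = 93.80° ✗; |JP| = 17.10 ✓.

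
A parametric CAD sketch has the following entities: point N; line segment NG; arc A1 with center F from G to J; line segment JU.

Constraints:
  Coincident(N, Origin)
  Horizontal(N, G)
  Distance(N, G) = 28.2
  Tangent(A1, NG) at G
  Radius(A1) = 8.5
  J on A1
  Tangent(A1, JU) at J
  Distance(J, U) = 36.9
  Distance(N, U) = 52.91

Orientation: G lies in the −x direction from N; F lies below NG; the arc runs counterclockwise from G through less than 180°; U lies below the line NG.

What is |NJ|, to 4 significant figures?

37.95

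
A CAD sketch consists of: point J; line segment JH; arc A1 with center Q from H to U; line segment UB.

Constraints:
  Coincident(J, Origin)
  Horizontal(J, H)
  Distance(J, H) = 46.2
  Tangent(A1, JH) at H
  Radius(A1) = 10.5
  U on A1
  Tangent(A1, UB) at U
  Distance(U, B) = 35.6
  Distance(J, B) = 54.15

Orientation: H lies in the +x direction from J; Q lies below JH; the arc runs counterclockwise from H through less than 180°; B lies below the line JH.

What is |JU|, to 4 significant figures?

36.93

J is at the origin; JH is horizontal with |JH| = 46.2 and H on the +x side, so H = (46.20, 0.000). Since A1 is tangent to JH there, QH ⟂ JH, so Q = H + (0, -10.5) = (46.20, -10.50). Since QU ⟂ UB (tangency), |QB| = √(10.5² + 35.6²) = 37.12 regardless of where U sits on A1. So B lies on both circle(J, 54.15) and circle(Q, 37.12); the below-JH intersection is B = (31.03, -44.38). U is the foot of the tangent from B: U = (35.79, -9.096).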